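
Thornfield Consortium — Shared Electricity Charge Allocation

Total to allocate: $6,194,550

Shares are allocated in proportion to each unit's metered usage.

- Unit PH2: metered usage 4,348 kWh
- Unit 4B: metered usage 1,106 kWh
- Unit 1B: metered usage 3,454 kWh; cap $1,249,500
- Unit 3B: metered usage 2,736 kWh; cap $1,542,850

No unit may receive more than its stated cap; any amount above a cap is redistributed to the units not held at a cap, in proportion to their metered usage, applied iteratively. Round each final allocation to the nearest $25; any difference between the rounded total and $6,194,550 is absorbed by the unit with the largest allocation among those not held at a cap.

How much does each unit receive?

Total metered usage = 11,644.
Pro-rata shares before constraints: Unit PH2 2,313,114.34; Unit 4B 588,386.49; Unit 1B 1,837,510.80; Unit 3B 1,455,538.37.
Held at cap: Unit 1B ($1,249,500); balance $4,945,050 reallocated over remaining metered usage 8,190.
Held at cap: Unit 3B ($1,542,850); balance $3,402,200 reallocated over remaining metered usage 5,454.
Redistributed shares: Unit PH2 2,712,278.25 → $2,712,275; Unit 4B 689,921.75 → $689,925.

Unit PH2: $2,712,275; Unit 4B: $689,925; Unit 1B: $1,249,500; Unit 3B: $1,542,850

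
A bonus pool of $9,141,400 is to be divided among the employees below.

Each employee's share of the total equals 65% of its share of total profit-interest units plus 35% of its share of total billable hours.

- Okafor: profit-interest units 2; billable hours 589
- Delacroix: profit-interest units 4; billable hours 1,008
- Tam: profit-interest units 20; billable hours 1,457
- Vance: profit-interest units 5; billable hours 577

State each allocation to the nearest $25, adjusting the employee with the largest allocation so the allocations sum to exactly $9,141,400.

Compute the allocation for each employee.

Okafor: $902,350; Delacroix: $1,654,900; Tam: $5,117,350; Vance: $1,466,800

Profit-interest units total 31; billable hours total 3,631.
Composite weights (65% profit-interest units + 35% billable hours): Okafor 0.0987; Delacroix 0.1810; Tam 0.5598; Vance 0.1605.
Proportional shares: Okafor 902,351.95; Delacroix 1,654,906.80; Tam 5,117,339.66; Vance 1,466,801.59.
Rounded to nearest $25: Okafor $902,350; Delacroix $1,654,900; Tam $5,117,350; Vance $1,466,800. Sum = $9,141,400.
Sum already equals the total — no adjustment.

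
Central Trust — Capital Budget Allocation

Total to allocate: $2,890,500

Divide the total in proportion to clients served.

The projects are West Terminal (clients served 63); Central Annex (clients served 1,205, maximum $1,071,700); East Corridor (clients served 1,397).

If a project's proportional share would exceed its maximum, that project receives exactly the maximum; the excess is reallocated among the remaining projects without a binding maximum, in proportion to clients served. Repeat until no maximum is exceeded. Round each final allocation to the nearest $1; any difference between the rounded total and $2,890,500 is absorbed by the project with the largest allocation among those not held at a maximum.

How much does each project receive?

Combined clients served = 2,665.
Proportional shares (ignoring caps): West Terminal 68,330.77; Central Annex 1,306,961.54; East Corridor 1,515,207.69.
Capped: Central Annex ($1,071,700); remaining pool $1,818,800 reallocated over remaining clients served 1,460.
Redistributed shares: West Terminal 78,482.47 → $78,482; East Corridor 1,740,317.53 → $1,740,318.

West Terminal: $78,482 · Central Annex: $1,071,700 · East Corridor: $1,740,318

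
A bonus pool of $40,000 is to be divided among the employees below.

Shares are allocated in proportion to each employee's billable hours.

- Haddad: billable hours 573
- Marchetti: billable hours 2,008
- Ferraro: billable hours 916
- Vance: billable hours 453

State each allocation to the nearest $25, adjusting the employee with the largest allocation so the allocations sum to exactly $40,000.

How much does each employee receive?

Haddad: $5,800 | Marchetti: $20,350 | Ferraro: $9,275 | Vance: $4,575

Combined billable hours = 3,950.
Raw shares: Haddad 573/3,950 × $40,000 = 5,802.53; Marchetti 2,008/3,950 × $40,000 = 20,334.18; Ferraro 916/3,950 × $40,000 = 9,275.95; Vance 453/3,950 × $40,000 = 4,587.34.
At nearest $25: Haddad $5,800; Marchetti $20,325; Ferraro $9,275; Vance $4,575. Sum = $39,975.
Difference $40,000 − $39,975 = +$25 applied to largest allocation (Marchetti): Marchetti becomes $20,350.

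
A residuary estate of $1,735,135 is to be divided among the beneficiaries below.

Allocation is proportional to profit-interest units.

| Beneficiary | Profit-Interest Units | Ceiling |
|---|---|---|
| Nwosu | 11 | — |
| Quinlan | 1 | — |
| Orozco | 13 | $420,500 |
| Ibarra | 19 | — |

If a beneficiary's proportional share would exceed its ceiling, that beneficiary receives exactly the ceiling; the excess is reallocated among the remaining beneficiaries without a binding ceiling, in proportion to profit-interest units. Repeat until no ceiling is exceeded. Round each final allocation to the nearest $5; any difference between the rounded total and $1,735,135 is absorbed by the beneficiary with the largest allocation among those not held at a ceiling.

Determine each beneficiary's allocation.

Total profit-interest units = 44.
Pro-rata shares before constraints: Nwosu 433,783.75; Quinlan 39,434.89; Orozco 512,653.52; Ibarra 749,262.84.
Held at cap: Orozco ($420,500); balance $1,314,635 reallocated over remaining profit-interest units 31.
Shares after redistribution: Nwosu 466,483.39 → $466,485; Quinlan 42,407.58 → $42,410; Ibarra 805,744.03 → $805,745.
Rounding difference −$5 applied to Ibarra → $805,740.

Nwosu: $466,485 | Quinlan: $42,410 | Orozco: $420,500 | Ibarra: $805,740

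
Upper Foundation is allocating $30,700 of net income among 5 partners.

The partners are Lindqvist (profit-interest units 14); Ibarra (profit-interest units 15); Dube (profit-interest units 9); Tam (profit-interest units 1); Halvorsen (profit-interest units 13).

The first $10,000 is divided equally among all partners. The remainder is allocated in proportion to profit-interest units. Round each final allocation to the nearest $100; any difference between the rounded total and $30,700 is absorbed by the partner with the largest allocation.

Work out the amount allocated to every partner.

Lindqvist: $7,600; Ibarra: $7,900; Dube: $5,600; Tam: $2,400; Halvorsen: $7,200

$10,000 shared equally gives $2,000 per partner.
Remainder $20,700 by profit-interest units (total 52): Lindqvist 5,573.08 → $5,600; Ibarra 5,971.15 → $6,000; Dube 3,582.69 → $3,600; Tam 398.08 → $400; Halvorsen 5,175.00 → $5,200.
Rounding difference −$100 on remainder applied to Ibarra.
Totals: Lindqvist $2,000 + $5,600 = $7,600; Ibarra $2,000 + $5,900 = $7,900; Dube $2,000 + $3,600 = $5,600; Tam $2,000 + $400 = $2,400; Halvorsen $2,000 + $5,200 = $7,200.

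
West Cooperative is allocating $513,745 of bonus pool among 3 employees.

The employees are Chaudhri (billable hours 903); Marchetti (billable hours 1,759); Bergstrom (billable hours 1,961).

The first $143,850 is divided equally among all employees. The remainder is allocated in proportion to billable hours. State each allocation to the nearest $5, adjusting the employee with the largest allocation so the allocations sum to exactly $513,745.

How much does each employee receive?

Chaudhri: $120,200 · Marchetti: $188,690 · Bergstrom: $204,855

Equal tier: $143,850 ÷ 3 = $47,950 apiece.
Remainder $369,895 by billable hours (total 4,623): Chaudhri 72,250.74 → $72,250; Marchetti 140,740.93 → $140,740; Bergstrom 156,903.33 → $156,905.
Totals: Chaudhri $47,950 + $72,250 = $120,200; Marchetti $47,950 + $140,740 = $188,690; Bergstrom $47,950 + $156,905 = $204,855.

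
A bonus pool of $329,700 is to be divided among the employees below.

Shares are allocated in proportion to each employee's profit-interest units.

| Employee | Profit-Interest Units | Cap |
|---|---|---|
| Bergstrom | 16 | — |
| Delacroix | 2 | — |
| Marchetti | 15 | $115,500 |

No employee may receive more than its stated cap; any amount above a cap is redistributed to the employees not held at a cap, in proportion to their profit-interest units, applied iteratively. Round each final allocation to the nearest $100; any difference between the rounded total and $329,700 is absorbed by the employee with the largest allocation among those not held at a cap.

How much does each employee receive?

Bergstrom: $190,400 | Delacroix: $23,800 | Marchetti: $115,500

Total profit-interest units = 33.
Proportional shares (ignoring caps): Bergstrom 159,854.55; Delacroix 19,981.82; Marchetti 149,863.64.
Held at cap: Marchetti ($115,500); residual $214,200 reallocated over remaining profit-interest units 18.
Shares after redistribution: Bergstrom 190,400.00 → $190,400; Delacroix 23,800.00 → $23,800.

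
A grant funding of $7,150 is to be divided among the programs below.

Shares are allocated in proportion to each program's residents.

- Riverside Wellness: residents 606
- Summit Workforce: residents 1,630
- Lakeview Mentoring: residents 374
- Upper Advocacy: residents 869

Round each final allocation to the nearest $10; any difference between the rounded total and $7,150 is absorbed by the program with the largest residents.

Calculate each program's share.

Riverside Wellness: $1,250 · Summit Workforce: $3,340 · Lakeview Mentoring: $770 · Upper Advocacy: $1,790

Residents total: 606 + 1,630 + 374 + 869 = 3,479.
Raw shares: Riverside Wellness 1,245.44; Summit Workforce 3,349.96; Lakeview Mentoring 768.64; Upper Advocacy 1,785.96.
After rounding ($10): Riverside Wellness $1,250; Summit Workforce $3,350; Lakeview Mentoring $770; Upper Advocacy $1,790. Sum = $7,160.
Difference $7,150 − $7,160 = −$10 applied to largest residents (Summit Workforce): Summit Workforce becomes $3,340.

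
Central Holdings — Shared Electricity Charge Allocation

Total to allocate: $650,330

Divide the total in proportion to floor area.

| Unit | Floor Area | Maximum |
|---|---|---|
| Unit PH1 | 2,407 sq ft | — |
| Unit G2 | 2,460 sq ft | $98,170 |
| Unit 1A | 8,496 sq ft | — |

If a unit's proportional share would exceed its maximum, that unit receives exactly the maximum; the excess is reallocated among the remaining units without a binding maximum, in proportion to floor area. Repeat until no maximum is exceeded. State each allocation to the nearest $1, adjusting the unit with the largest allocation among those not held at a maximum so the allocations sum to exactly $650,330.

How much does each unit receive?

Combined floor area = 13,363.
Unconstrained shares: Unit PH1 117,140.19; Unit G2 119,719.51; Unit 1A 413,470.30.
Cap binds for Unit G2 ($98,170); residual $552,160 reallocated over remaining floor area 10,903.
Shares after redistribution: Unit PH1 121,897.56 → $121,898; Unit 1A 430,262.44 → $430,262.

Unit PH1: $121,898 | Unit G2: $98,170 | Unit 1A: $430,262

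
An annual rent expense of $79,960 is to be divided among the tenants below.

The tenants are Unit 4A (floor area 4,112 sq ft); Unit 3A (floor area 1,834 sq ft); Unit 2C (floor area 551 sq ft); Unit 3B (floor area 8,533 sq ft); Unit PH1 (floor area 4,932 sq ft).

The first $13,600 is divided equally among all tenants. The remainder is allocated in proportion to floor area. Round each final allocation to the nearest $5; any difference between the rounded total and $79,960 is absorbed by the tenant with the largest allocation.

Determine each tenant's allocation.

Unit 4A: $16,390 · Unit 3A: $8,815 · Unit 2C: $4,550 · Unit 3B: $31,090 · Unit PH1: $19,115

First tranche $13,600 split equally: $2,720 each.
Remainder $66,360 by floor area (total 19,962): Unit 4A 13,669.59 → $13,670; Unit 3A 6,096.80 → $6,095; Unit 2C 1,831.70 → $1,830; Unit 3B 28,366.39 → $28,365; Unit PH1 16,395.53 → $16,395.
Rounding difference +$5 on remainder applied to Unit 3B.
Totals: Unit 4A $2,720 + $13,670 = $16,390; Unit 3A $2,720 + $6,095 = $8,815; Unit 2C $2,720 + $1,830 = $4,550; Unit 3B $2,720 + $28,370 = $31,090; Unit PH1 $2,720 + $16,395 = $19,115.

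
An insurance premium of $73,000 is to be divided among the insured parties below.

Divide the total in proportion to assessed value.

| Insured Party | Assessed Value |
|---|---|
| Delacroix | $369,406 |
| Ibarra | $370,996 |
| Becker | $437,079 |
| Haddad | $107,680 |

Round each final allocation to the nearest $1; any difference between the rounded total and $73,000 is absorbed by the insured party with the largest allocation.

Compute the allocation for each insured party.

Delacroix: $20,983; Ibarra: $21,073; Becker: $24,828; Haddad: $6,116

Total assessed value = 1,285,161.
Pro-rata amounts: Delacroix 369,406/1,285,161 × $73,000 = 20,983.08; Ibarra 370,996/1,285,161 × $73,000 = 21,073.40; Becker 437,079/1,285,161 × $73,000 = 24,827.06; Haddad 107,680/1,285,161 × $73,000 = 6,116.46.
Rounded to nearest $1: Delacroix $20,983; Ibarra $21,073; Becker $24,827; Haddad $6,116. Sum = $72,999.
Difference $73,000 − $72,999 = +$1 applied to largest allocation (Becker): Becker becomes $24,828.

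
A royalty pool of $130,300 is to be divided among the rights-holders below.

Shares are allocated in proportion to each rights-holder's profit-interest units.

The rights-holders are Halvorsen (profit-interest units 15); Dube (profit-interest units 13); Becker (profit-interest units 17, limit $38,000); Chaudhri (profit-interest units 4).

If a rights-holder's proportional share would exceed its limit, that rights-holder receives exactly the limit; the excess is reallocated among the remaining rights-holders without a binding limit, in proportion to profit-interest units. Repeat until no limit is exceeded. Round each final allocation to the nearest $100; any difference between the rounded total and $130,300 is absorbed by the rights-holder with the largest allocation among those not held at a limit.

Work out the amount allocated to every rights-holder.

Profit-interest units total: 49.
Unconstrained shares: Halvorsen 39,887.76; Dube 34,569.39; Becker 45,206.12; Chaudhri 10,636.73.
Held at cap: Becker ($38,000); balance $92,300 reallocated over remaining profit-interest units 32.
Redistributed shares: Halvorsen 43,265.62 → $43,300; Dube 37,496.88 → $37,500; Chaudhri 11,537.50 → $11,500.

Halvorsen: $43,300 · Dube: $37,500 · Becker: $38,000 · Chaudhri: $11,500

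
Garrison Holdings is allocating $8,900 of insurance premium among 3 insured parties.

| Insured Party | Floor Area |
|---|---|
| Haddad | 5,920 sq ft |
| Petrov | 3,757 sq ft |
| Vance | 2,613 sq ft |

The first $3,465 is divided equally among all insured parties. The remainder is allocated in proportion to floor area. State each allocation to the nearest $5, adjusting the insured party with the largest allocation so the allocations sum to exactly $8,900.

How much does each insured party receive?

First tranche $3,465 split equally: $1,155 each.
Remainder $5,435 by floor area (total 12,290): Haddad 2,618.00 → $2,620; Petrov 1,661.46 → $1,660; Vance 1,155.55 → $1,155.
Totals: Haddad $1,155 + $2,620 = $3,775; Petrov $1,155 + $1,660 = $2,815; Vance $1,155 + $1,155 = $2,310.

Haddad: $3,775; Petrov: $2,815; Vance: $2,310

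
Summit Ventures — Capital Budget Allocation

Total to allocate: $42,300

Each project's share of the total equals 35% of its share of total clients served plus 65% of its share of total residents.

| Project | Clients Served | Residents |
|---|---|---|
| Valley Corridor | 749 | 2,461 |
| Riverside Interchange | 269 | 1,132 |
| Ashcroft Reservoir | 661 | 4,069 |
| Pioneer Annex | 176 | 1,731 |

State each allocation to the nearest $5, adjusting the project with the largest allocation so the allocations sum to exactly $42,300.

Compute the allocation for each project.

Valley Corridor: $13,180; Riverside Interchange: $5,460; Ashcroft Reservoir: $17,190; Pioneer Annex: $6,470

Clients served total 1,855; residents total 9,393.
Blended shares (35% clients served + 65% residents): Valley Corridor 0.3116; Riverside Interchange 0.1291; Ashcroft Reservoir 0.4063; Pioneer Annex 0.1530.
Proportional shares: Valley Corridor 13,181.66; Riverside Interchange 5,460.49; Ashcroft Reservoir 17,186.22; Pioneer Annex 6,471.63.
At nearest $5: Valley Corridor $13,180; Riverside Interchange $5,460; Ashcroft Reservoir $17,185; Pioneer Annex $6,470. Sum = $42,295.
Difference $42,300 − $42,295 = +$5 applied to largest allocation (Ashcroft Reservoir): Ashcroft Reservoir becomes $17,190.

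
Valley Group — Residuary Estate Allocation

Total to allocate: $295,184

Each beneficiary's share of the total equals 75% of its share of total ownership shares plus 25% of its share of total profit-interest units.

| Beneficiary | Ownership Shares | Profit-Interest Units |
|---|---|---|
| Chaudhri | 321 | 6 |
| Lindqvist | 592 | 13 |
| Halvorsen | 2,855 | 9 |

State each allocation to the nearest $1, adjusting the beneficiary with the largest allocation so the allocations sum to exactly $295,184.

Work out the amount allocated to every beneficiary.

Totals — ownership shares 3,768, profit-interest units 28.
Composite weights (75% ownership shares + 25% profit-interest units): Chaudhri 0.1175; Lindqvist 0.2339; Halvorsen 0.6486.
Pro-rata amounts: Chaudhri 34,673.71; Lindqvist 69,045.26; Halvorsen 191,465.03.
At nearest $1: Chaudhri $34,674; Lindqvist $69,045; Halvorsen $191,465. Sum = $295,184.
Sum already equals the total — no adjustment.

Chaudhri: $34,674; Lindqvist: $69,045; Halvorsen: $191,465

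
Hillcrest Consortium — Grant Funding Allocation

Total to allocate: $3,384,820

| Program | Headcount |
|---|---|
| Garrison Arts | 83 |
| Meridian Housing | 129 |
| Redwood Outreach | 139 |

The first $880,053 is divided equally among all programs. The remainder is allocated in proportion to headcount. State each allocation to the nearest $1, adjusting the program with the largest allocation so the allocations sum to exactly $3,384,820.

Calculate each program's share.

Garrison Arts: $885,646; Meridian Housing: $1,213,906; Redwood Outreach: $1,285,268

$880,053 shared equally gives $293,351 per program.
Remainder $2,504,767 by headcount (total 351): Garrison Arts 592,295.33 → $592,295; Meridian Housing 920,555.39 → $920,555; Redwood Outreach 991,916.28 → $991,916.
Rounding difference +$1 on remainder applied to Redwood Outreach.
Totals: Garrison Arts $293,351 + $592,295 = $885,646; Meridian Housing $293,351 + $920,555 = $1,213,906; Redwood Outreach $293,351 + $991,917 = $1,285,268.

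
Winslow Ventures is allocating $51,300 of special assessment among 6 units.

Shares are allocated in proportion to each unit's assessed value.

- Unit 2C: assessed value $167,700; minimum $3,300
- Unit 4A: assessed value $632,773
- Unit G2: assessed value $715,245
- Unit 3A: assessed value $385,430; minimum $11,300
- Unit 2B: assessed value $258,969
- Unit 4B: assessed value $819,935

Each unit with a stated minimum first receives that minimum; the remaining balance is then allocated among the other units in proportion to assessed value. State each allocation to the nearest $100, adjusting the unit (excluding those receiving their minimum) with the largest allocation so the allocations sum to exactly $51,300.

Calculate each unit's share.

Minimums first: Unit 2C $3,300; Unit 3A $11,300. Residual $36,700.
Residual split over remaining assessed value 2,426,922: Unit 4A 9,568.82 → $9,600; Unit G2 10,815.96 → $10,800; Unit 2B 3,916.14 → $3,900; Unit 4B 12,399.09 → $12,400.

Unit 2C: $3,300; Unit 4A: $9,600; Unit G2: $10,800; Unit 3A: $11,300; Unit 2B: $3,900; Unit 4B: $12,400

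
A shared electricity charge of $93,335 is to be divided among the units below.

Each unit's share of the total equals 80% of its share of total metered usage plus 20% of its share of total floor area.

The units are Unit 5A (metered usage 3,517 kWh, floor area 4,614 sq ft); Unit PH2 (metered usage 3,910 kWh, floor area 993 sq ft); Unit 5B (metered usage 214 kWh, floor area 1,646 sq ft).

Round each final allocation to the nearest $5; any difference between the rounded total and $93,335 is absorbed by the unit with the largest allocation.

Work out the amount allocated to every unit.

Unit 5A: $46,240; Unit PH2: $40,765; Unit 5B: $6,330

Totals — metered usage 7,641, floor area 7,253.
Blended shares (80% metered usage + 20% floor area): Unit 5A 0.4955; Unit PH2 0.4368; Unit 5B 0.0678.
Unrounded shares: Unit 5A 46,243.21; Unit PH2 40,764.27; Unit 5B 6,327.51.
After rounding ($5): Unit 5A $46,245; Unit PH2 $40,765; Unit 5B $6,330. Sum = $93,340.
Difference $93,335 − $93,340 = −$5 applied to largest allocation (Unit 5A): Unit 5A becomes $46,240.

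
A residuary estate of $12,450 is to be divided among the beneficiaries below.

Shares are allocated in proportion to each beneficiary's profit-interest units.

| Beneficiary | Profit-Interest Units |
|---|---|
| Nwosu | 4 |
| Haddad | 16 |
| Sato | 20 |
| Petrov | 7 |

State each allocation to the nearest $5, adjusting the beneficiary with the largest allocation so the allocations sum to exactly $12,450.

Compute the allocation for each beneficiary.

Total profit-interest units = 47.
Proportional shares: Nwosu 4/47 × $12,450 = 1,059.57; Haddad 16/47 × $12,450 = 4,238.30; Sato 20/47 × $12,450 = 5,297.87; Petrov 7/47 × $12,450 = 1,854.26.
After rounding ($5): Nwosu $1,060; Haddad $4,240; Sato $5,300; Petrov $1,855. Sum = $12,455.
Difference $12,450 − $12,455 = −$5 applied to largest allocation (Sato): Sato becomes $5,295.

Nwosu: $1,060 · Haddad: $4,240 · Sato: $5,295 · Petrov: $1,855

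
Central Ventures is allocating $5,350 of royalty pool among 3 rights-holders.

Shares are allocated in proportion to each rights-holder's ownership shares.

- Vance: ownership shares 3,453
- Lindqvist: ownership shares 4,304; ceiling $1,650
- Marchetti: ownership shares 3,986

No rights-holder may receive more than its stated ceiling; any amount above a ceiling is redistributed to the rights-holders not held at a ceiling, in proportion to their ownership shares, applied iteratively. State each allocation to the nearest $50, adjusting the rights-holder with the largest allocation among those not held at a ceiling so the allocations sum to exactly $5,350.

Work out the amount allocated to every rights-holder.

Vance: $1,700 · Lindqvist: $1,650 · Marchetti: $2,000

Sum of ownership shares: 11,743.
Unconstrained shares: Vance 1,573.15; Lindqvist 1,960.86; Marchetti 1,815.98.
Cap binds for Lindqvist ($1,650); balance $3,700 reallocated over remaining ownership shares 7,439.
Redistributed shares: Vance 1,717.45 → $1,700; Marchetti 1,982.55 → $2,000.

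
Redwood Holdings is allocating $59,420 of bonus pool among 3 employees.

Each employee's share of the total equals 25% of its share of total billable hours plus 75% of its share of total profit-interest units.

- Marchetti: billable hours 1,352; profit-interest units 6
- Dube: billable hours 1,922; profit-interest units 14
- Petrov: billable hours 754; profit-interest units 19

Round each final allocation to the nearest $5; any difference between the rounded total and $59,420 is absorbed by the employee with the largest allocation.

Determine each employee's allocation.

Marchetti: $11,840; Dube: $23,085; Petrov: $24,495

Totals — billable hours 4,028, profit-interest units 39.
Blended shares (25% billable hours + 75% profit-interest units): Marchetti 0.1993; Dube 0.3885; Petrov 0.4122.
Raw shares: Marchetti 11,842.24; Dube 23,085.90; Petrov 24,491.86.
Rounded to nearest $5: Marchetti $11,840; Dube $23,085; Petrov $24,490. Sum = $59,415.
Difference $59,420 − $59,415 = +$5 applied to largest allocation (Petrov): Petrov becomes $24,495.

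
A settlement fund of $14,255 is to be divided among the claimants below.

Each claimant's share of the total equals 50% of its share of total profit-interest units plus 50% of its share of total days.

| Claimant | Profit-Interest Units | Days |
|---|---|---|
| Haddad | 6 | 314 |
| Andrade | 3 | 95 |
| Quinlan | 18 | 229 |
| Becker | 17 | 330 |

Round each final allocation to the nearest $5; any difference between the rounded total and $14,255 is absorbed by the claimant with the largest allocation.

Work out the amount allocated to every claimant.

Haddad: $3,285 | Andrade: $1,185 | Quinlan: $4,600 | Becker: $5,185

Profit-interest units total 44; days total 968.
Blended shares (50% profit-interest units + 50% days): Haddad 0.2304; Andrade 0.0832; Quinlan 0.3228; Becker 0.3636.
Unrounded shares: Haddad 3,283.95; Andrade 1,185.46; Quinlan 4,601.95; Becker 5,183.64.
At nearest $5: Haddad $3,285; Andrade $1,185; Quinlan $4,600; Becker $5,185. Sum = $14,255.
Rounded total matches; no reconciliation needed.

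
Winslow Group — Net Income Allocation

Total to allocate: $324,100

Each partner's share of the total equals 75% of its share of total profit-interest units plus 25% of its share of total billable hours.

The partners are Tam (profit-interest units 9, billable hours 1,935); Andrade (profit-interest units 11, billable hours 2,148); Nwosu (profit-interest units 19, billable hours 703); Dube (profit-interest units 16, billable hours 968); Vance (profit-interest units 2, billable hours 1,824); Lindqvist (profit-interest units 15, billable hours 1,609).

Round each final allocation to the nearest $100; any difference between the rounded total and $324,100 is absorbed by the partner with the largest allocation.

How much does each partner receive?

Tam: $47,500 | Andrade: $56,100 | Nwosu: $70,300 | Dube: $62,600 | Vance: $22,800 | Lindqvist: $64,800

Profit-interest units total 72; billable hours total 9,187.
Blended shares (75% profit-interest units + 25% billable hours): Tam 0.1464; Andrade 0.1730; Nwosu 0.2170; Dube 0.1930; Vance 0.0705; Lindqvist 0.2000.
Pro-rata amounts: Tam 47,450.16; Andrade 56,080.80; Nwosu 70,344.92; Dube 62,553.97; Vance 22,838.90; Lindqvist 64,831.24.
At nearest $100: Tam $47,500; Andrade $56,100; Nwosu $70,300; Dube $62,600; Vance $22,800; Lindqvist $64,800. Sum = $324,100.
Sum already equals the total — no adjustment.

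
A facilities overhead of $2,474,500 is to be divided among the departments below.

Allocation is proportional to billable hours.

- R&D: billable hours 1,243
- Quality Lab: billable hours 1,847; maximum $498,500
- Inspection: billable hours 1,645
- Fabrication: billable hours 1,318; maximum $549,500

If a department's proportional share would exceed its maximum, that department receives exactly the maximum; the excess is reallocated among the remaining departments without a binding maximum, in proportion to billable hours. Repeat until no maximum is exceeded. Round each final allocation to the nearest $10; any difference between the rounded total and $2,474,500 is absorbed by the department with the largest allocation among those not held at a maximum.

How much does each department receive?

Billable hours total: 6,053.
Unconstrained shares: R&D 508,145.30; Quality Lab 755,063.85; Inspection 672,485.13; Fabrication 538,805.72.
Cap binds for Quality Lab ($498,500); balance $1,976,000 reallocated over remaining billable hours 4,206.
Cap binds for Fabrication ($549,500); balance $1,426,500 reallocated over remaining billable hours 2,888.
Redistributed shares: R&D 613,967.97 → $613,970; Inspection 812,532.03 → $812,530.

R&D: $613,970 · Quality Lab: $498,500 · Inspection: $812,530 · Fabrication: $549,500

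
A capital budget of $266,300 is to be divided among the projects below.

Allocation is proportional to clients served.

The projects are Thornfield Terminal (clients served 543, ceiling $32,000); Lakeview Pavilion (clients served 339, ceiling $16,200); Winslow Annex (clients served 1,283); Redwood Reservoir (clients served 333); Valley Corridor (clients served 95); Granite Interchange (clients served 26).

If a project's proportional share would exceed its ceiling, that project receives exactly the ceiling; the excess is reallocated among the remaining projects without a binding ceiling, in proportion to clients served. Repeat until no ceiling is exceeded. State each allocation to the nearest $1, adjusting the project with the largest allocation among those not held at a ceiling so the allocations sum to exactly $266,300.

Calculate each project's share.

Thornfield Terminal: $32,000 · Lakeview Pavilion: $16,200 · Winslow Annex: $161,095 · Redwood Reservoir: $41,812 · Valley Corridor: $11,928 · Granite Interchange: $3,265

Combined clients served = 2,619.
Unconstrained shares: Thornfield Terminal 55,212.26; Lakeview Pavilion 34,469.53; Winslow Annex 130,455.48; Redwood Reservoir 33,859.45; Valley Corridor 9,659.60; Granite Interchange 2,643.68.
Held at cap: Thornfield Terminal ($32,000), Lakeview Pavilion ($16,200); remaining pool $218,100 reallocated over remaining clients served 1,737.
Shares after redistribution: Winslow Annex 161,095.16 → $161,095; Redwood Reservoir 41,811.92 → $41,812; Valley Corridor 11,928.32 → $11,928; Granite Interchange 3,264.59 → $3,265.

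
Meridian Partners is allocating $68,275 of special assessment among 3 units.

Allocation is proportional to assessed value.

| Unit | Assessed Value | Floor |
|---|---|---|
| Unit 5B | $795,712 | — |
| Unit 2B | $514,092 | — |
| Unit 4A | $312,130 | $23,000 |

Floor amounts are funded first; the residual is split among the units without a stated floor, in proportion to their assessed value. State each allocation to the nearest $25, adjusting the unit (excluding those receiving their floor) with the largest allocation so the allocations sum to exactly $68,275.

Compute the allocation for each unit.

Unit 5B: $27,500 · Unit 2B: $17,775 · Unit 4A: $23,000

Guaranteed amounts: Unit 4A $23,000. Residual $45,275.
Residual split over remaining assessed value 1,309,804: Unit 5B 27,504.77 → $27,500; Unit 2B 17,770.23 → $17,775.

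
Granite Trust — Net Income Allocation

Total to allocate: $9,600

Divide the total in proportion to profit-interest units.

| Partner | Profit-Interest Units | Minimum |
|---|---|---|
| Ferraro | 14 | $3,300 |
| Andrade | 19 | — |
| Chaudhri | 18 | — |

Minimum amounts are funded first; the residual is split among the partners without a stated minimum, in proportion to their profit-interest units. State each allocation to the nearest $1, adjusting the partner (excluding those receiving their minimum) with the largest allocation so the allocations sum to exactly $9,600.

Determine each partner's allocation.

Guaranteed amounts: Ferraro $3,300. Balance $6,300.
Balance split over remaining profit-interest units 37: Andrade 3,235.14 → $3,235; Chaudhri 3,064.86 → $3,065.

Ferraro: $3,300 · Andrade: $3,235 · Chaudhri: $3,065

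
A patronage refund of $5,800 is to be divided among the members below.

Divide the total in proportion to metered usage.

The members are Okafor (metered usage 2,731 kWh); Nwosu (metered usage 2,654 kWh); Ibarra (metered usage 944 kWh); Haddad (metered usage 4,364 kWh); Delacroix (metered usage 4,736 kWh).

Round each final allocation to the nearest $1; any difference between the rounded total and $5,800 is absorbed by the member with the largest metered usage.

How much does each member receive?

Total metered usage = 2,731 + 2,654 + 944 + 4,364 + 4,736 = 15,429.
Unrounded shares: Okafor 1,026.63; Nwosu 997.68; Ibarra 354.86; Haddad 1,640.495; Delacroix 1,780.34.
Rounded to nearest $1: Okafor $1,027; Nwosu $998; Ibarra $355; Haddad $1,640; Delacroix $1,780. Sum = $5,800.
Rounded total matches; no reconciliation needed.

Okafor: $1,027 · Nwosu: $998 · Ibarra: $355 · Haddad: $1,640 · Delacroix: $1,780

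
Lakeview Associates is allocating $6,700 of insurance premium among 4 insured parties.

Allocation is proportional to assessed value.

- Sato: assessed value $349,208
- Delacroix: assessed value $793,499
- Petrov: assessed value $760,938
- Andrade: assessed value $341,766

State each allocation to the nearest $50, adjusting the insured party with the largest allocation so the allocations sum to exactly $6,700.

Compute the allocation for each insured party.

Assessed value total: 2,245,411.
Unrounded shares: Sato 349,208/2,245,411 × $6,700 = 1,041.99; Delacroix 793,499/2,245,411 × $6,700 = 2,367.69; Petrov 760,938/2,245,411 × $6,700 = 2,270.54; Andrade 341,766/2,245,411 × $6,700 = 1,019.78.
At nearest $50: Sato $1,050; Delacroix $2,350; Petrov $2,250; Andrade $1,000. Sum = $6,650.
Difference $6,700 − $6,650 = +$50 applied to largest allocation (Delacroix): Delacroix becomes $2,400.

Sato: $1,050 · Delacroix: $2,400 · Petrov: $2,250 · Andrade: $1,000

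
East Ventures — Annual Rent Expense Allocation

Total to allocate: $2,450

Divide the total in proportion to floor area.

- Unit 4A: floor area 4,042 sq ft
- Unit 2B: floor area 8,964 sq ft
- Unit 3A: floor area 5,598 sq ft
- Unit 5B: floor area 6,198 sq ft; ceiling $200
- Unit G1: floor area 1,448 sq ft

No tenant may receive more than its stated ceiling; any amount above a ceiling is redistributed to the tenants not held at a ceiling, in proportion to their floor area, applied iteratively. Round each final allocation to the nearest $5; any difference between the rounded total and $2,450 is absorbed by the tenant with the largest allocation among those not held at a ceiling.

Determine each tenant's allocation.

Floor area total: 26,250.
Pro-rata shares before constraints: Unit 4A 377.25; Unit 2B 836.64; Unit 3A 522.48; Unit 5B 578.48; Unit G1 135.15.
Cap binds for Unit 5B ($200); residual $2,250 reallocated over remaining floor area 20,052.
Remaining shares: Unit 4A 453.55 → $455; Unit 2B 1,005.83 → $1,005; Unit 3A 628.14 → $630; Unit G1 162.48 → $160.

Unit 4A: $455 | Unit 2B: $1,005 | Unit 3A: $630 | Unit 5B: $200 | Unit G1: $160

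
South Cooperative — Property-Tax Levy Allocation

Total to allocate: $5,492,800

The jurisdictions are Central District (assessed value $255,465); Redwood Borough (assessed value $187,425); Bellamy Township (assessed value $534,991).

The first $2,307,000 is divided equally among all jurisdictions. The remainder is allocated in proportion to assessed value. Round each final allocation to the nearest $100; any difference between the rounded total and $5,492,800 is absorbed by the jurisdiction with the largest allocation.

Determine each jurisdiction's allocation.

First tranche $2,307,000 split equally: $769,000 each.
Remainder $3,185,800 by assessed value (total 977,881): Central District 832,269.36 → $832,300; Redwood Borough 610,604.53 → $610,600; Bellamy Township 1,742,926.11 → $1,742,900.
Totals: Central District $769,000 + $832,300 = $1,601,300; Redwood Borough $769,000 + $610,600 = $1,379,600; Bellamy Township $769,000 + $1,742,900 = $2,511,900.

Central District: $1,601,300 · Redwood Borough: $1,379,600 · Bellamy Township: $2,511,900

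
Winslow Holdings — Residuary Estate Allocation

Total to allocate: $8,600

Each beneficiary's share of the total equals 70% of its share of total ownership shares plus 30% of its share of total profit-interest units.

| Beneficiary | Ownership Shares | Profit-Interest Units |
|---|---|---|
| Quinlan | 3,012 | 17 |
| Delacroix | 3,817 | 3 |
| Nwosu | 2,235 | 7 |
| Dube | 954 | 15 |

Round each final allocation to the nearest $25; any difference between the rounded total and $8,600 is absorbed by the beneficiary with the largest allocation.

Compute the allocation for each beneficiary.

Quinlan: $2,850; Delacroix: $2,475; Nwosu: $1,775; Dube: $1,500

Totals — ownership shares 10,018, profit-interest units 42.
Blended shares (70% ownership shares + 30% profit-interest units): Quinlan 0.3319; Delacroix 0.2881; Nwosu 0.2062; Dube 0.1738.
Proportional shares: Quinlan 2,854.25; Delacroix 2,477.99; Nwosu 1,773.05; Dube 1,494.70.
Rounded to nearest $25: Quinlan $2,850; Delacroix $2,475; Nwosu $1,775; Dube $1,500. Sum = $8,600.
Sum already equals the total — no adjustment.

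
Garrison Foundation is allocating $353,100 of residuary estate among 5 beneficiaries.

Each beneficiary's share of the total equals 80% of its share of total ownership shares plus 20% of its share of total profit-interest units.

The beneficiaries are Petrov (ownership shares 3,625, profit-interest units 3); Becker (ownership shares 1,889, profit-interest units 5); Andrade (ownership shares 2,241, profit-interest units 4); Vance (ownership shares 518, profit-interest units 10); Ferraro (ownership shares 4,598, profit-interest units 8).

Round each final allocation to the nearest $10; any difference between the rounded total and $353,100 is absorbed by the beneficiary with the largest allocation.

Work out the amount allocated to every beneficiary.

Totals — ownership shares 12,871, profit-interest units 30.
Composite weights (80% ownership shares + 20% profit-interest units): Petrov 0.2453; Becker 0.1507; Andrade 0.1660; Vance 0.0989; Ferraro 0.3391.
Proportional shares: Petrov 86,619.92; Becker 53,227.91; Andrade 58,599.26; Vance 34,908.55; Ferraro 119,744.36.
Rounded to nearest $10: Petrov $86,620; Becker $53,230; Andrade $58,600; Vance $34,910; Ferraro $119,740. Sum = $353,100.
Sum already equals the total — no adjustment.

Petrov: $86,620 | Becker: $53,230 | Andrade: $58,600 | Vance: $34,910 | Ferraro: $119,740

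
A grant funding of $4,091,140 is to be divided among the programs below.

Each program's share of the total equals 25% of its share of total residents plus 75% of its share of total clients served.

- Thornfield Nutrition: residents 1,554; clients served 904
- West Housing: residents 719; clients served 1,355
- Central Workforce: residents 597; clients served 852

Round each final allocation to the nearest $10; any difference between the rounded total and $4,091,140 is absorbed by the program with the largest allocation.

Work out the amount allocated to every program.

Thornfield Nutrition: $1,445,410 | West Housing: $1,592,660 | Central Workforce: $1,053,070

Residents total 2,870; clients served total 3,111.
Combined weights (25% residents + 75% clients served): Thornfield Nutrition 0.3533; West Housing 0.3893; Central Workforce 0.2574.
Proportional shares: Thornfield Nutrition 1,445,408.80; West Housing 1,592,656.72; Central Workforce 1,053,074.48.
Rounded to nearest $10: Thornfield Nutrition $1,445,410; West Housing $1,592,660; Central Workforce $1,053,070. Sum = $4,091,140.
No rounding difference to absorb.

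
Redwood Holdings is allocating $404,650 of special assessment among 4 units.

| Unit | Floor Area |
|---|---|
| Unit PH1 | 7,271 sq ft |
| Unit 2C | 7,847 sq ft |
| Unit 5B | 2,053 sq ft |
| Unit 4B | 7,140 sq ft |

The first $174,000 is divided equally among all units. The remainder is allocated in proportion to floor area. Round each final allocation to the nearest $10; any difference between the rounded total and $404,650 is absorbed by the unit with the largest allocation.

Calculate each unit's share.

$174,000 shared equally gives $43,500 per unit.
Remainder $230,650 by floor area (total 24,311): Unit PH1 68,983.43 → $68,980; Unit 2C 74,448.21 → $74,450; Unit 5B 19,477.79 → $19,480; Unit 4B 67,740.57 → $67,740.
Totals: Unit PH1 $43,500 + $68,980 = $112,480; Unit 2C $43,500 + $74,450 = $117,950; Unit 5B $43,500 + $19,480 = $62,980; Unit 4B $43,500 + $67,740 = $111,240.

Unit PH1: $112,480 · Unit 2C: $117,950 · Unit 5B: $62,980 · Unit 4B: $111,240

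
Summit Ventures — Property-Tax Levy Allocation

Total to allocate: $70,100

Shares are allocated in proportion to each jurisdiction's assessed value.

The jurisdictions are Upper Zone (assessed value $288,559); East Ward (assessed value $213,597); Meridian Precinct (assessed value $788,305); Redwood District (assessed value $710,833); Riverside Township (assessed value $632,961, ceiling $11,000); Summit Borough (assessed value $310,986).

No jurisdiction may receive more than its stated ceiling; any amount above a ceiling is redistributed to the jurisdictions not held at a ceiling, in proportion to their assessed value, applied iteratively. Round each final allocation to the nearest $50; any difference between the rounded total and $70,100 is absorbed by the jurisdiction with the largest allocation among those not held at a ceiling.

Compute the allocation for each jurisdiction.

Sum of assessed value: 2,945,241.
Pro-rata shares before constraints: Upper Zone 6,868.02; East Ward 5,083.85; Meridian Precinct 18,762.53; Redwood District 16,918.61; Riverside Township 15,065.17; Summit Borough 7,401.81.
Held at cap: Riverside Township ($11,000); balance $59,100 reallocated over remaining assessed value 2,312,280.
Redistributed shares: Upper Zone 7,375.33 → $7,400; East Ward 5,459.37 → $5,450; Meridian Precinct 20,148.44 → $20,150; Redwood District 18,168.31 → $18,150; Summit Borough 7,948.55 → $7,950.

Upper Zone: $7,400 · East Ward: $5,450 · Meridian Precinct: $20,150 · Redwood District: $18,150 · Riverside Township: $11,000 · Summit Borough: $7,950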